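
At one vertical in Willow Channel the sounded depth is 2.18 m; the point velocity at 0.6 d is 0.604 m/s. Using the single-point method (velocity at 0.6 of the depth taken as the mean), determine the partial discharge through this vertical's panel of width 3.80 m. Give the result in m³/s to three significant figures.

v̄ = v₀.₆ = 0.604 m/s
q = v̄ × d × w = 0.6040 × 2.18 × 3.80 = 5.004 m³/s

5.00 m³/s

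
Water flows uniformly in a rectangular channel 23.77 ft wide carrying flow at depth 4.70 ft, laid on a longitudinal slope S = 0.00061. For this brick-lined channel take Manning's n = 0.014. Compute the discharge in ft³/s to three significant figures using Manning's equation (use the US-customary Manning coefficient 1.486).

A = b·y = 23.77 × 4.70 = 111.7 ft²
P = b + 2y = 23.77 + 2×4.70 = 33.17 ft
R = A/P = 111.7/33.17 = 3.368 ft
Q = (1.486/n)·A·R^(2/3)·S^(1/2) = (1.486/0.014) × 111.7 × 3.368^(2/3) × 0.00061^(1/2) = 658.1 ft³/s

658 ft³/s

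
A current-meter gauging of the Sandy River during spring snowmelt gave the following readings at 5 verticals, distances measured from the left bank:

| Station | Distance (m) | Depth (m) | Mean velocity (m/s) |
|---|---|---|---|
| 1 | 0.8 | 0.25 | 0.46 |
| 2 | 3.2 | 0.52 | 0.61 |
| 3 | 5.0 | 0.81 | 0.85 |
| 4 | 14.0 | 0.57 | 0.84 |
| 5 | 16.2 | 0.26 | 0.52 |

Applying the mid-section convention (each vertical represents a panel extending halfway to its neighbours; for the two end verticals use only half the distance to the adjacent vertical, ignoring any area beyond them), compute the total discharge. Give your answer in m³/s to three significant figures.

7.35 m³/s

w_1 = (3.2 − 0.8)/2 = 1.2 m; q_1 = 0.46 × 0.25 × 1.2 = 0.1380 m³/s
w_2 = (5.0 − 0.8)/2 = 2.1 m; q_2 = 0.61 × 0.52 × 2.1 = 0.6661 m³/s
w_3 = (14.0 − 3.2)/2 = 5.4 m; q_3 = 0.85 × 0.81 × 5.4 = 3.718 m³/s
w_4 = (16.2 − 5.0)/2 = 5.6 m; q_4 = 0.84 × 0.57 × 5.6 = 2.681 m³/s
w_5 = (16.2 − 14.0)/2 = 1.1 m; q_5 = 0.52 × 0.26 × 1.1 = 0.1487 m³/s
Q = Σ qᵢ = 7.352 m³/s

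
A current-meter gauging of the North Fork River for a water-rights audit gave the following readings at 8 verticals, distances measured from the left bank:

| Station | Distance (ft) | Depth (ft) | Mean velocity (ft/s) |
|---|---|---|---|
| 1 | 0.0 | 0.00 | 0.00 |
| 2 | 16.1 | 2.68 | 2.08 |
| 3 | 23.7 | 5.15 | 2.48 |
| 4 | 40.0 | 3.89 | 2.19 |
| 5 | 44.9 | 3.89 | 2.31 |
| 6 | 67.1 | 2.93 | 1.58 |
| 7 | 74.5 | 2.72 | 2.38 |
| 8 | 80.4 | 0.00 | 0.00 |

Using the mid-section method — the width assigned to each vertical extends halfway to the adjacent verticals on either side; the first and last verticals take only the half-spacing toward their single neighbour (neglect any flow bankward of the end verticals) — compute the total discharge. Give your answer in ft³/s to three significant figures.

w_2 = (23.7 − 0.0)/2 = 11.85 ft; q_2 = 2.08 × 2.68 × 11.85 = 66.06 ft³/s
w_3 = (40.0 − 16.1)/2 = 11.95 ft; q_3 = 2.48 × 5.15 × 11.95 = 152.6 ft³/s
w_4 = (44.9 − 23.7)/2 = 10.6 ft; q_4 = 2.19 × 3.89 × 10.6 = 90.30 ft³/s
w_5 = (67.1 − 40.0)/2 = 13.55 ft; q_5 = 2.31 × 3.89 × 13.55 = 121.8 ft³/s
w_6 = (74.5 − 44.9)/2 = 14.8 ft; q_6 = 1.58 × 2.93 × 14.8 = 68.52 ft³/s
w_7 = (80.4 − 67.1)/2 = 6.65 ft; q_7 = 2.38 × 2.72 × 6.65 = 43.05 ft³/s
Stations 1, 8 contribute zero (depth or velocity is 0).
Q = Σ qᵢ = 542.3 ft³/s

542 ft³/s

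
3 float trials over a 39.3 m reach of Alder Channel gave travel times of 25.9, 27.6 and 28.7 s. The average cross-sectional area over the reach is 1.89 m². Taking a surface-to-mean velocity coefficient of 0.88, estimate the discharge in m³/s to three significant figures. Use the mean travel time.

2.39 m³/s

t̄ = (25.9 + 27.6 + 28.7) / 3 = 27.4 s
v_surface = L / t̄ = 39.3 / 27.4 = 1.434 m/s
v_mean = 0.88 × 1.434 = 1.262 m/s
Q = A × v_mean = 1.89 × 1.262 = 2.386 m³/s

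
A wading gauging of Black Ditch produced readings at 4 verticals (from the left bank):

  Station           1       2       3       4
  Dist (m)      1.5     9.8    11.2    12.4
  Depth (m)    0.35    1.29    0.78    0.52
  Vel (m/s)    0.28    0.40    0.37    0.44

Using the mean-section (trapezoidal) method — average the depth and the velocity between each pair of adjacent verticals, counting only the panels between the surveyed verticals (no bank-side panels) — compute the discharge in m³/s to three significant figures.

Panel 1-2: Δb = 8.3 m, d̄ = (0.35+1.29)/2 = 0.82, v̄ = (0.28+0.40)/2 = 0.34 → q = 8.3×0.82×0.34 = 2.314 m³/s
Panel 2-3: Δb = 1.4 m, d̄ = (1.29+0.78)/2 = 1.035, v̄ = (0.40+0.37)/2 = 0.385 → q = 1.4×1.035×0.385 = 0.5579 m³/s
Panel 3-4: Δb = 1.2 m, d̄ = (0.78+0.52)/2 = 0.65, v̄ = (0.37+0.44)/2 = 0.405 → q = 1.2×0.65×0.405 = 0.3159 m³/s
Q = Σ q = 3.188 m³/s

3.19 m³/s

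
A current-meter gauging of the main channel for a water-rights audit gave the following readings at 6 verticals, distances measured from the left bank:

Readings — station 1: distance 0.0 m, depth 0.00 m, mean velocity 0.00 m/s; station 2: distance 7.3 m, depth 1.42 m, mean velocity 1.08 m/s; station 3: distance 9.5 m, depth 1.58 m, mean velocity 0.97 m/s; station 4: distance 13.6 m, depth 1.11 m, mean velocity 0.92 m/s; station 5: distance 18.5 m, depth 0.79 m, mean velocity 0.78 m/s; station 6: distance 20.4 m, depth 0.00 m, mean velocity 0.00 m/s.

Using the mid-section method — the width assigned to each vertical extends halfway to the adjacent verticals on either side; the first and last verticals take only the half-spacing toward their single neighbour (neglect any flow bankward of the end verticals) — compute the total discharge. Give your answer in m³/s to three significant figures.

w_2 = (9.5 − 0.0)/2 = 4.75 m; q_2 = 1.08 × 1.42 × 4.75 = 7.285 m³/s
w_3 = (13.6 − 7.3)/2 = 3.15 m; q_3 = 0.97 × 1.58 × 3.15 = 4.828 m³/s
w_4 = (18.5 − 9.5)/2 = 4.5 m; q_4 = 0.92 × 1.11 × 4.5 = 4.595 m³/s
w_5 = (20.4 − 13.6)/2 = 3.4 m; q_5 = 0.78 × 0.79 × 3.4 = 2.095 m³/s
Stations 1, 6 contribute zero (depth or velocity is 0).
Q = Σ qᵢ = 18.80 m³/s

18.8 m³/s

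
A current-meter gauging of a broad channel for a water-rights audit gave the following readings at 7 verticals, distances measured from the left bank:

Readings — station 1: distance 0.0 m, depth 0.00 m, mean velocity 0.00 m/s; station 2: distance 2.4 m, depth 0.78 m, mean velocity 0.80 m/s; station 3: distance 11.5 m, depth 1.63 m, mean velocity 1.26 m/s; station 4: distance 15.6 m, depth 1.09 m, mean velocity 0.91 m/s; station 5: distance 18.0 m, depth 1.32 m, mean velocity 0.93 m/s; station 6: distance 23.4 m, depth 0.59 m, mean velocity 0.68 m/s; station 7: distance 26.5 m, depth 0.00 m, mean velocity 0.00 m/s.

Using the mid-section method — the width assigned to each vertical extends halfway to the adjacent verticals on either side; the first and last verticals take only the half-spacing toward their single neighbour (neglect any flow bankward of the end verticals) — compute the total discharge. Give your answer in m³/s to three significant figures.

w_2 = (11.5 − 0.0)/2 = 5.75 m; q_2 = 0.80 × 0.78 × 5.75 = 3.588 m³/s
w_3 = (15.6 − 2.4)/2 = 6.6 m; q_3 = 1.26 × 1.63 × 6.6 = 13.56 m³/s
w_4 = (18.0 − 11.5)/2 = 3.25 m; q_4 = 0.91 × 1.09 × 3.25 = 3.224 m³/s
w_5 = (23.4 − 15.6)/2 = 3.9 m; q_5 = 0.93 × 1.32 × 3.9 = 4.788 m³/s
w_6 = (26.5 − 18.0)/2 = 4.25 m; q_6 = 0.68 × 0.59 × 4.25 = 1.705 m³/s
Stations 1, 7 contribute zero (depth or velocity is 0).
Q = Σ qᵢ = 26.86 m³/s

26.9 m³/s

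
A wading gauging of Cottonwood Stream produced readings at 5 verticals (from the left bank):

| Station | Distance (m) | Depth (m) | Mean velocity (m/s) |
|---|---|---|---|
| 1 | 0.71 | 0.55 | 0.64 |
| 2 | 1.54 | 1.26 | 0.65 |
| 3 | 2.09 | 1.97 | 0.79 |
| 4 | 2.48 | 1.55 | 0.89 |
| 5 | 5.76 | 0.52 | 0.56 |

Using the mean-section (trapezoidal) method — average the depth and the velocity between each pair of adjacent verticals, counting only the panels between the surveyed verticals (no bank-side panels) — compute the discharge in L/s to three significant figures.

Panel 1-2: Δb = 0.83 m, d̄ = (0.55+1.26)/2 = 0.905, v̄ = (0.64+0.65)/2 = 0.645 → q = 0.83×0.905×0.645 = 0.4845 m³/s
Panel 2-3: Δb = 0.55 m, d̄ = (1.26+1.97)/2 = 1.615, v̄ = (0.65+0.79)/2 = 0.72 → q = 0.55×1.615×0.72 = 0.6395 m³/s
Panel 3-4: Δb = 0.39 m, d̄ = (1.97+1.55)/2 = 1.76, v̄ = (0.79+0.89)/2 = 0.84 → q = 0.39×1.76×0.84 = 0.5766 m³/s
Panel 4-5: Δb = 3.28 m, d̄ = (1.55+0.52)/2 = 1.035, v̄ = (0.89+0.56)/2 = 0.725 → q = 3.28×1.035×0.725 = 2.461 m³/s
Q = Σ q = 4.162 m³/s
= 4.162 × 1000 = 4162 L/s

4160 L/s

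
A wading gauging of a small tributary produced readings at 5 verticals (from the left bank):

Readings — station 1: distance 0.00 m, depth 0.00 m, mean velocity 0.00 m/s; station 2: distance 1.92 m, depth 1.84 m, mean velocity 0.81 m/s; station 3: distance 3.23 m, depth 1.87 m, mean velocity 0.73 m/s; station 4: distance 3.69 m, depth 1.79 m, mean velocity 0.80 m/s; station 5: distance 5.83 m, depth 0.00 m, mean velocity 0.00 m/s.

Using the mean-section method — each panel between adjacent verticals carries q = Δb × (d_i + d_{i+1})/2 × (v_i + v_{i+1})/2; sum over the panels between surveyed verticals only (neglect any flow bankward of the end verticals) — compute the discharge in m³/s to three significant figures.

Panel 1-2: Δb = 1.92 m, d̄ = (0.00+1.84)/2 = 0.92, v̄ = (0.00+0.81)/2 = 0.405 → q = 1.92×0.92×0.405 = 0.7154 m³/s
Panel 2-3: Δb = 1.31 m, d̄ = (1.84+1.87)/2 = 1.855, v̄ = (0.81+0.73)/2 = 0.77 → q = 1.31×1.855×0.77 = 1.871 m³/s
Panel 3-4: Δb = 0.46 m, d̄ = (1.87+1.79)/2 = 1.83, v̄ = (0.73+0.80)/2 = 0.765 → q = 0.46×1.83×0.765 = 0.6440 m³/s
Panel 4-5: Δb = 2.14 m, d̄ = (1.79+0.00)/2 = 0.895, v̄ = (0.80+0.00)/2 = 0.4 → q = 2.14×0.895×0.4 = 0.7661 m³/s
Q = Σ q = 3.997 m³/s

4.00 m³/s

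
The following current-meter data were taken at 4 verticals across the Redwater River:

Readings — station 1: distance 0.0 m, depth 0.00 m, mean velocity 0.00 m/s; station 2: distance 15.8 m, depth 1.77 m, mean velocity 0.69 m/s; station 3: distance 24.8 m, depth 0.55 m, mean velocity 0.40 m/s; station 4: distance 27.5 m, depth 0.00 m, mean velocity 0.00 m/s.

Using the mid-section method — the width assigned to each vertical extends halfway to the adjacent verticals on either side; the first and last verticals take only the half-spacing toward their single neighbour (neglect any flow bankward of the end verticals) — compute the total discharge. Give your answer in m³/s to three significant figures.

16.4 m³/s

w_2 = (24.8 − 0.0)/2 = 12.4 m; q_2 = 0.69 × 1.77 × 12.4 = 15.14 m³/s
w_3 = (27.5 − 15.8)/2 = 5.85 m; q_3 = 0.40 × 0.55 × 5.85 = 1.287 m³/s
Stations 1, 4 contribute zero (depth or velocity is 0).
Q = Σ qᵢ = 16.43 m³/s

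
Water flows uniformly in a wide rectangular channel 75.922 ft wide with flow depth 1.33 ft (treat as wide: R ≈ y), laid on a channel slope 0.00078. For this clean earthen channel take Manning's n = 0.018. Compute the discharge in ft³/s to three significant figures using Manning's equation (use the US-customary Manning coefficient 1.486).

282 ft³/s

A = b·y = 75.922 × 1.33 = 101.0 ft²
Wide channel: R ≈ y = 1.33 ft
Q = (1.486/n)·A·R^(2/3)·S^(1/2) = (1.486/0.018) × 101.0 × 1.330^(2/3) × 0.00078^(1/2) = 281.6 ft³/s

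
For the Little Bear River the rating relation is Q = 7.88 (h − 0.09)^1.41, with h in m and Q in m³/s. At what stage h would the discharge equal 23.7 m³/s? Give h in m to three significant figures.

2.27 m

h − h₀ = (Q/C)^(1/b) = (23.7/7.88)^(1/1.41) = 2.184 m
h = 0.09 + 2.184 = 2.274 m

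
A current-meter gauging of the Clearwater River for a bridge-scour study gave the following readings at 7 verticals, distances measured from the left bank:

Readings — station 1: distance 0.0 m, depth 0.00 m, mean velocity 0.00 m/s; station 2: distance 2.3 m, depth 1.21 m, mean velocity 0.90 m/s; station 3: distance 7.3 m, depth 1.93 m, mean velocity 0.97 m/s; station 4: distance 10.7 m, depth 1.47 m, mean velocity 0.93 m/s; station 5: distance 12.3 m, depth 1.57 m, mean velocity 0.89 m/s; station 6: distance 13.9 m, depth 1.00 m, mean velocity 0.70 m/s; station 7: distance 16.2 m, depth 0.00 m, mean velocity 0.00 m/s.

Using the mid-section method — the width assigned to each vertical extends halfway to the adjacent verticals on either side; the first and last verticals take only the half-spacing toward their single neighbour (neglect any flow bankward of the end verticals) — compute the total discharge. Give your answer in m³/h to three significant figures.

67900 m³/h

w_2 = (7.3 − 0.0)/2 = 3.65 m; q_2 = 0.90 × 1.21 × 3.65 = 3.975 m³/s
w_3 = (10.7 − 2.3)/2 = 4.2 m; q_3 = 0.97 × 1.93 × 4.2 = 7.863 m³/s
w_4 = (12.3 − 7.3)/2 = 2.5 m; q_4 = 0.93 × 1.47 × 2.5 = 3.418 m³/s
w_5 = (13.9 − 10.7)/2 = 1.6 m; q_5 = 0.89 × 1.57 × 1.6 = 2.236 m³/s
w_6 = (16.2 − 12.3)/2 = 1.95 m; q_6 = 0.70 × 1.00 × 1.95 = 1.365 m³/s
Stations 1, 7 contribute zero (depth or velocity is 0).
Q = Σ qᵢ = 18.86 m³/s
= 18.86 × 3600 = 67880 m³/h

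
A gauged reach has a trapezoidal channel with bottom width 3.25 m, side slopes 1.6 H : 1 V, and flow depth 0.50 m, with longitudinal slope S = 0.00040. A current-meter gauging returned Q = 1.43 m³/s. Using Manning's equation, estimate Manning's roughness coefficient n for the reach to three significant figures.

0.0152

A = (b + z·y)·y = (3.25 + 1.6×0.50)×0.50 = 2.025 m²
P = b + 2y√(1+z²) = 3.25 + 2×0.50×√(1+1.6²) = 5.137 m
R = A/P = 2.025/5.137 = 0.3942 m
n = (1/Q)·A·R^(2/3)·S^(1/2) = (1/1.43) × 2.025 × 0.5376 × 0.02000 = 0.01523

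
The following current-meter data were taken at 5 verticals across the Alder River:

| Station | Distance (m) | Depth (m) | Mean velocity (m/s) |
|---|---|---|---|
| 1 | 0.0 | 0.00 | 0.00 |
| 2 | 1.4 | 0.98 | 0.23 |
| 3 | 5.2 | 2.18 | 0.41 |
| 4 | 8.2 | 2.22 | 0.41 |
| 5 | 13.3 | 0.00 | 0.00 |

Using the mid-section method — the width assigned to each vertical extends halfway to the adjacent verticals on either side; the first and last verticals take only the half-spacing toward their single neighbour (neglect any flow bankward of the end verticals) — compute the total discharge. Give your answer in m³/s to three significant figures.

w_2 = (5.2 − 0.0)/2 = 2.6 m; q_2 = 0.23 × 0.98 × 2.6 = 0.5860 m³/s
w_3 = (8.2 − 1.4)/2 = 3.4 m; q_3 = 0.41 × 2.18 × 3.4 = 3.039 m³/s
w_4 = (13.3 − 5.2)/2 = 4.05 m; q_4 = 0.41 × 2.22 × 4.05 = 3.686 m³/s
Stations 1, 5 contribute zero (depth or velocity is 0).
Q = Σ qᵢ = 7.311 m³/s

7.31 m³/s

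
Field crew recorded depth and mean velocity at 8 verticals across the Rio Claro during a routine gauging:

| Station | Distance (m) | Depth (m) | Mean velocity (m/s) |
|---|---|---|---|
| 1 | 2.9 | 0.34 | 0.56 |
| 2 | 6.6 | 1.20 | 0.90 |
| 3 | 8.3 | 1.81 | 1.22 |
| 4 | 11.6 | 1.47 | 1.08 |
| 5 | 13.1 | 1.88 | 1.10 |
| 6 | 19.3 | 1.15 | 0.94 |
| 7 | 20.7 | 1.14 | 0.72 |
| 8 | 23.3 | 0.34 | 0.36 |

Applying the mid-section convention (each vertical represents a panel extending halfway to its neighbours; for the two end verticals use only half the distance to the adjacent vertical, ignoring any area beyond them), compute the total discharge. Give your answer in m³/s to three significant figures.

26.5 m³/s

w_1 = (6.6 − 2.9)/2 = 1.85 m; q_1 = 0.56 × 0.34 × 1.85 = 0.3522 m³/s
w_2 = (8.3 − 2.9)/2 = 2.7 m; q_2 = 0.90 × 1.20 × 2.7 = 2.916 m³/s
w_3 = (11.6 − 6.6)/2 = 2.5 m; q_3 = 1.22 × 1.81 × 2.5 = 5.521 m³/s
w_4 = (13.1 − 8.3)/2 = 2.4 m; q_4 = 1.08 × 1.47 × 2.4 = 3.810 m³/s
w_5 = (19.3 − 11.6)/2 = 3.85 m; q_5 = 1.10 × 1.88 × 3.85 = 7.962 m³/s
w_6 = (20.7 − 13.1)/2 = 3.8 m; q_6 = 0.94 × 1.15 × 3.8 = 4.108 m³/s
w_7 = (23.3 − 19.3)/2 = 2 m; q_7 = 0.72 × 1.14 × 2 = 1.642 m³/s
w_8 = (23.3 − 20.7)/2 = 1.3 m; q_8 = 0.36 × 0.34 × 1.3 = 0.1591 m³/s
Q = Σ qᵢ = 26.47 m³/s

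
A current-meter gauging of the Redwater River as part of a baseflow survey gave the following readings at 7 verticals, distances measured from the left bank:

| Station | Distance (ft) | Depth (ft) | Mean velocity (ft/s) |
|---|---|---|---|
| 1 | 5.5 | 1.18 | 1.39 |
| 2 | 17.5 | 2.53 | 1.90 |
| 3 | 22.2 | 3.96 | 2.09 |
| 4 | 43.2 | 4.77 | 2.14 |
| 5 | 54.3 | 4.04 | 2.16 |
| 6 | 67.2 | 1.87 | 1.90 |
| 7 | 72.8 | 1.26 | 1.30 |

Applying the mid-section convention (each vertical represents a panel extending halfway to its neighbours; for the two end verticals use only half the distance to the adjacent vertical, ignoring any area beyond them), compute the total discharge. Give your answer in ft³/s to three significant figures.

462 ft³/s

w_1 = (17.5 − 5.5)/2 = 6 ft; q_1 = 1.39 × 1.18 × 6 = 9.841 ft³/s
w_2 = (22.2 − 5.5)/2 = 8.35 ft; q_2 = 1.90 × 2.53 × 8.35 = 40.14 ft³/s
w_3 = (43.2 − 17.5)/2 = 12.85 ft; q_3 = 2.09 × 3.96 × 12.85 = 106.4 ft³/s
w_4 = (54.3 − 22.2)/2 = 16.05 ft; q_4 = 2.14 × 4.77 × 16.05 = 163.8 ft³/s
w_5 = (67.2 − 43.2)/2 = 12 ft; q_5 = 2.16 × 4.04 × 12 = 104.7 ft³/s
w_6 = (72.8 − 54.3)/2 = 9.25 ft; q_6 = 1.90 × 1.87 × 9.25 = 32.87 ft³/s
w_7 = (72.8 − 67.2)/2 = 2.8 ft; q_7 = 1.30 × 1.26 × 2.8 = 4.586 ft³/s
Q = Σ qᵢ = 462.3 ft³/s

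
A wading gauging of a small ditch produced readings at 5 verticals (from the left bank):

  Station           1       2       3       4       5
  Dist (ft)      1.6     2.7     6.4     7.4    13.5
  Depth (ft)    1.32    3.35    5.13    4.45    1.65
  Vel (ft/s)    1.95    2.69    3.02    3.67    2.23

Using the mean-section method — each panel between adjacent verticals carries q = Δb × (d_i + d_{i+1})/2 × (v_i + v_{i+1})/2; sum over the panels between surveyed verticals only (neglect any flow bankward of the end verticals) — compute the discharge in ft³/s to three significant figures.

Panel 1-2: Δb = 1.1 ft, d̄ = (1.32+3.35)/2 = 2.335, v̄ = (1.95+2.69)/2 = 2.32 → q = 1.1×2.335×2.32 = 5.959 ft³/s
Panel 2-3: Δb = 3.7 ft, d̄ = (3.35+5.13)/2 = 4.24, v̄ = (2.69+3.02)/2 = 2.855 → q = 3.7×4.24×2.855 = 44.79 ft³/s
Panel 3-4: Δb = 1 ft, d̄ = (5.13+4.45)/2 = 4.79, v̄ = (3.02+3.67)/2 = 3.345 → q = 1×4.79×3.345 = 16.02 ft³/s
Panel 4-5: Δb = 6.1 ft, d̄ = (4.45+1.65)/2 = 3.05, v̄ = (3.67+2.23)/2 = 2.95 → q = 6.1×3.05×2.95 = 54.88 ft³/s
Q = Σ q = 121.7 ft³/s

122 ft³/s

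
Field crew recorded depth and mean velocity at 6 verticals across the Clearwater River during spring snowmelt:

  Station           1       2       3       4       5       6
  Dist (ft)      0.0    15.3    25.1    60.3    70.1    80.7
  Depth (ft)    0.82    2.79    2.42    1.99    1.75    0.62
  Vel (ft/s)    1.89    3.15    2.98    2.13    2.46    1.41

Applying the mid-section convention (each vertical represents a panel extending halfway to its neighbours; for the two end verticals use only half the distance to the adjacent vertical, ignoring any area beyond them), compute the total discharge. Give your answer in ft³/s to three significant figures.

w_1 = (15.3 − 0.0)/2 = 7.65 ft; q_1 = 1.89 × 0.82 × 7.65 = 11.86 ft³/s
w_2 = (25.1 − 0.0)/2 = 12.55 ft; q_2 = 3.15 × 2.79 × 12.55 = 110.3 ft³/s
w_3 = (60.3 − 15.3)/2 = 22.5 ft; q_3 = 2.98 × 2.42 × 22.5 = 162.3 ft³/s
w_4 = (70.1 − 25.1)/2 = 22.5 ft; q_4 = 2.13 × 1.99 × 22.5 = 95.37 ft³/s
w_5 = (80.7 − 60.3)/2 = 10.2 ft; q_5 = 2.46 × 1.75 × 10.2 = 43.91 ft³/s
w_6 = (80.7 − 70.1)/2 = 5.3 ft; q_6 = 1.41 × 0.62 × 5.3 = 4.633 ft³/s
Q = Σ qᵢ = 428.3 ft³/s

428 ft³/s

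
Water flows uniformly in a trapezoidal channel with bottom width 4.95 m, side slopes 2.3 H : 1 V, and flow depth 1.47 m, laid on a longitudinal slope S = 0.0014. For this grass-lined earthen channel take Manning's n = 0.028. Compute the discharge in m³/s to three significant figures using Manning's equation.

A = (b + z·y)·y = (4.95 + 2.3×1.47)×1.47 = 12.25 m²
P = b + 2y√(1+z²) = 4.95 + 2×1.47×√(1+2.3²) = 12.32 m
R = A/P = 12.25/12.32 = 0.9938 m
Q = (1/n)·A·R^(2/3)·S^(1/2) = (1/0.028) × 12.25 × 0.9938^(2/3) × 0.0014^(1/2) = 16.30 m³/s

16.3 m³/s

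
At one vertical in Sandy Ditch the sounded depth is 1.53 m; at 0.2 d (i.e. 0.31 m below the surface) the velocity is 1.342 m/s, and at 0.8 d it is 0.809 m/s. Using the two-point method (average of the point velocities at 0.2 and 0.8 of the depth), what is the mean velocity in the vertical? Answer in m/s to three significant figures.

v̄ = (1.342 + 0.809) / 2 = 1.076 m/s

1.08 m/s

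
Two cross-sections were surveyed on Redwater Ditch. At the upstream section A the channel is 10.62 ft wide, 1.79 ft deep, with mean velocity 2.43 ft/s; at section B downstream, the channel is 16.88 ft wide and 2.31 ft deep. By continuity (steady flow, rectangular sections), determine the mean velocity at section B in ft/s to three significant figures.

Q = A₁V₁ = (10.62×1.79) × 2.43 = 46.19 ft³/s
A₂ = 16.88 × 2.31 = 38.99 ft²
V₂ = Q/A₂ = 46.19/38.99 = 1.185 ft/s

1.18 ft/s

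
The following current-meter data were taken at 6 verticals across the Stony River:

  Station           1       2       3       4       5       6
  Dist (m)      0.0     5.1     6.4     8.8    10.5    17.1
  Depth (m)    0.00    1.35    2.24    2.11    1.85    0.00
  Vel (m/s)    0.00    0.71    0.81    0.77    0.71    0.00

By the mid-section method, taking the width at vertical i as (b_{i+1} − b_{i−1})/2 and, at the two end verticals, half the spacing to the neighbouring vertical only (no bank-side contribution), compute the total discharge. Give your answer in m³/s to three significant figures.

15.2 m³/s

w_2 = (6.4 − 0.0)/2 = 3.2 m; q_2 = 0.71 × 1.35 × 3.2 = 3.067 m³/s
w_3 = (8.8 − 5.1)/2 = 1.85 m; q_3 = 0.81 × 2.24 × 1.85 = 3.357 m³/s
w_4 = (10.5 − 6.4)/2 = 2.05 m; q_4 = 0.77 × 2.11 × 2.05 = 3.331 m³/s
w_5 = (17.1 − 8.8)/2 = 4.15 m; q_5 = 0.71 × 1.85 × 4.15 = 5.451 m³/s
Stations 1, 6 contribute zero (depth or velocity is 0).
Q = Σ qᵢ = 15.21 m³/s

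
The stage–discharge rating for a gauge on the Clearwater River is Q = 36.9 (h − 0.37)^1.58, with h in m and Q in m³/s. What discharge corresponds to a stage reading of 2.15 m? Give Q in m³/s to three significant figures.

Q = 36.9 × (2.15 − 0.37)^1.58 = 36.9 × 1.78^1.58 = 91.77 m³/s

91.8 m³/s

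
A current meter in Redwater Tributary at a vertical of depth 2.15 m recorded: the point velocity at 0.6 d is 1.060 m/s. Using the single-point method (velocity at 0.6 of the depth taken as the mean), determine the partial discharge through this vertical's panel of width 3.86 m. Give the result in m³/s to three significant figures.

8.80 m³/s

v̄ = v₀.₆ = 1.060 m/s
q = v̄ × d × w = 1.060 × 2.15 × 3.86 = 8.797 m³/s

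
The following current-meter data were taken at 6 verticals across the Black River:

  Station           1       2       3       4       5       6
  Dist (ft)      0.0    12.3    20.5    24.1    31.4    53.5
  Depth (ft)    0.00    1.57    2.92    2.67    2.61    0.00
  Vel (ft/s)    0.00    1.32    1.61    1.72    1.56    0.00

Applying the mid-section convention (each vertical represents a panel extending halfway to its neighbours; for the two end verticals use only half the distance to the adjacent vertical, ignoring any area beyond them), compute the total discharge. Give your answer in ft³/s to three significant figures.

134 ft³/s

w_2 = (20.5 − 0.0)/2 = 10.25 ft; q_2 = 1.32 × 1.57 × 10.25 = 21.24 ft³/s
w_3 = (24.1 − 12.3)/2 = 5.9 ft; q_3 = 1.61 × 2.92 × 5.9 = 27.74 ft³/s
w_4 = (31.4 − 20.5)/2 = 5.45 ft; q_4 = 1.72 × 2.67 × 5.45 = 25.03 ft³/s
w_5 = (53.5 − 24.1)/2 = 14.7 ft; q_5 = 1.56 × 2.61 × 14.7 = 59.85 ft³/s
Stations 1, 6 contribute zero (depth or velocity is 0).
Q = Σ qᵢ = 133.9 ft³/s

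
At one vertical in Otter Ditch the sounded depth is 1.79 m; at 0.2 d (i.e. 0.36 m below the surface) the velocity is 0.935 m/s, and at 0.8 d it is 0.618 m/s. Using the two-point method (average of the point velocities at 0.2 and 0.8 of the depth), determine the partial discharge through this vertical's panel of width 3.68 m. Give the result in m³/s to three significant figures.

v̄ = (0.935 + 0.618) / 2 = 0.7765 m/s
q = v̄ × d × w = 0.7765 × 1.79 × 3.68 = 5.115 m³/s

5.11 m³/s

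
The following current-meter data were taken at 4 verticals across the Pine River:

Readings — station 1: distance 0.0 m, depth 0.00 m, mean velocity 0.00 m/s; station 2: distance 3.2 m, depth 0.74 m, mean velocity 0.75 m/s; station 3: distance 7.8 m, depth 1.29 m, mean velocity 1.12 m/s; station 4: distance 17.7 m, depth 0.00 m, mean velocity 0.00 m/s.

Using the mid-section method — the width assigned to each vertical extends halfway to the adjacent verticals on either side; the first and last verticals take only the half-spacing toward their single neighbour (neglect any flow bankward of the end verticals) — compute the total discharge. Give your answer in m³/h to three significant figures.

w_2 = (7.8 − 0.0)/2 = 3.9 m; q_2 = 0.75 × 0.74 × 3.9 = 2.165 m³/s
w_3 = (17.7 − 3.2)/2 = 7.25 m; q_3 = 1.12 × 1.29 × 7.25 = 10.47 m³/s
Stations 1, 4 contribute zero (depth or velocity is 0).
Q = Σ qᵢ = 12.64 m³/s
= 12.64 × 3600 = 45500 m³/h

45500 m³/h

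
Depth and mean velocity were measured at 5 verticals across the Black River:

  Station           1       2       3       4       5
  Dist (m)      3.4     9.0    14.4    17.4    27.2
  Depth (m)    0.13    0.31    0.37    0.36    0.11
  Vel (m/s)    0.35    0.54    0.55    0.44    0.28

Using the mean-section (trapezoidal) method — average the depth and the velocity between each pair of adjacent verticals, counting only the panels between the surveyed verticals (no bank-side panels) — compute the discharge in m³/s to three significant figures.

2.92 m³/s

Panel 1-2: Δb = 5.6 m, d̄ = (0.13+0.31)/2 = 0.22, v̄ = (0.35+0.54)/2 = 0.445 → q = 5.6×0.22×0.445 = 0.5482 m³/s
Panel 2-3: Δb = 5.4 m, d̄ = (0.31+0.37)/2 = 0.34, v̄ = (0.54+0.55)/2 = 0.545 → q = 5.4×0.34×0.545 = 1.001 m³/s
Panel 3-4: Δb = 3 m, d̄ = (0.37+0.36)/2 = 0.365, v̄ = (0.55+0.44)/2 = 0.495 → q = 3×0.365×0.495 = 0.5420 m³/s
Panel 4-5: Δb = 9.8 m, d̄ = (0.36+0.11)/2 = 0.235, v̄ = (0.44+0.28)/2 = 0.36 → q = 9.8×0.235×0.36 = 0.8291 m³/s
Q = Σ q = 2.920 m³/s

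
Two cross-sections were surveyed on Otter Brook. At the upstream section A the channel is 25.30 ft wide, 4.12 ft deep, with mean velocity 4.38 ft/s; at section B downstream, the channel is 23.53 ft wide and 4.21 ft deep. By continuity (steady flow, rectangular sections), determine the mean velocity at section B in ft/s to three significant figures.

Q = A₁V₁ = (25.30×4.12) × 4.38 = 456.6 ft³/s
A₂ = 23.53 × 4.21 = 99.06 ft²
V₂ = Q/A₂ = 456.6/99.06 = 4.609 ft/s

4.61 ft/s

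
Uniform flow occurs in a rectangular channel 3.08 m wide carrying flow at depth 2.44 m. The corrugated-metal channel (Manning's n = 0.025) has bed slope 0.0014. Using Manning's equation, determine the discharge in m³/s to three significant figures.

A = b·y = 3.08 × 2.44 = 7.515 m²
P = b + 2y = 3.08 + 2×2.44 = 7.960 m
R = A/P = 7.515/7.960 = 0.9441 m
Q = (1/n)·A·R^(2/3)·S^(1/2) = (1/0.025) × 7.515 × 0.9441^(2/3) × 0.0014^(1/2) = 10.82 m³/s

10.8 m³/s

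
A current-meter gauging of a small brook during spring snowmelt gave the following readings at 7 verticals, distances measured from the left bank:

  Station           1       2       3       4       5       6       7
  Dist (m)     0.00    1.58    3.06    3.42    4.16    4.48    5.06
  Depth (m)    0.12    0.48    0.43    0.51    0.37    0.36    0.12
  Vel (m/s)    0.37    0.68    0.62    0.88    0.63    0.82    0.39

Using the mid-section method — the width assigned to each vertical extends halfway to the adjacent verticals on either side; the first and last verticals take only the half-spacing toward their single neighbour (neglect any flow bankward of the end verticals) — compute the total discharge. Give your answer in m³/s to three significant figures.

1.30 m³/s

w_1 = (1.58 − 0.00)/2 = 0.79 m; q_1 = 0.37 × 0.12 × 0.79 = 0.03508 m³/s
w_2 = (3.06 − 0.00)/2 = 1.53 m; q_2 = 0.68 × 0.48 × 1.53 = 0.4994 m³/s
w_3 = (3.42 − 1.58)/2 = 0.92 m; q_3 = 0.62 × 0.43 × 0.92 = 0.2453 m³/s
w_4 = (4.16 − 3.06)/2 = 0.55 m; q_4 = 0.88 × 0.51 × 0.55 = 0.2468 m³/s
w_5 = (4.48 − 3.42)/2 = 0.53 m; q_5 = 0.63 × 0.37 × 0.53 = 0.1235 m³/s
w_6 = (5.06 − 4.16)/2 = 0.45 m; q_6 = 0.82 × 0.36 × 0.45 = 0.1328 m³/s
w_7 = (5.06 − 4.48)/2 = 0.29 m; q_7 = 0.39 × 0.12 × 0.29 = 0.01357 m³/s
Q = Σ qᵢ = 1.297 m³/s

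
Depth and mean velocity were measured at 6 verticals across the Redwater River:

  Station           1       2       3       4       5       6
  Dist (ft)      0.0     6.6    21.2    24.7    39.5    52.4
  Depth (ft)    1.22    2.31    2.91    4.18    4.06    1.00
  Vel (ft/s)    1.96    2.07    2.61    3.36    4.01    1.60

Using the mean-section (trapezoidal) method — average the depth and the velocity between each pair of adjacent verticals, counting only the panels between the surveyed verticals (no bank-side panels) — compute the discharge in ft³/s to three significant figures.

Panel 1-2: Δb = 6.6 ft, d̄ = (1.22+2.31)/2 = 1.765, v̄ = (1.96+2.07)/2 = 2.015 → q = 6.6×1.765×2.015 = 23.47 ft³/s
Panel 2-3: Δb = 14.6 ft, d̄ = (2.31+2.91)/2 = 2.61, v̄ = (2.07+2.61)/2 = 2.34 → q = 14.6×2.61×2.34 = 89.17 ft³/s
Panel 3-4: Δb = 3.5 ft, d̄ = (2.91+4.18)/2 = 3.545, v̄ = (2.61+3.36)/2 = 2.985 → q = 3.5×3.545×2.985 = 37.04 ft³/s
Panel 4-5: Δb = 14.8 ft, d̄ = (4.18+4.06)/2 = 4.12, v̄ = (3.36+4.01)/2 = 3.685 → q = 14.8×4.12×3.685 = 224.7 ft³/s
Panel 5-6: Δb = 12.9 ft, d̄ = (4.06+1.00)/2 = 2.53, v̄ = (4.01+1.60)/2 = 2.805 → q = 12.9×2.53×2.805 = 91.55 ft³/s
Q = Σ q = 465.9 ft³/s

466 ft³/s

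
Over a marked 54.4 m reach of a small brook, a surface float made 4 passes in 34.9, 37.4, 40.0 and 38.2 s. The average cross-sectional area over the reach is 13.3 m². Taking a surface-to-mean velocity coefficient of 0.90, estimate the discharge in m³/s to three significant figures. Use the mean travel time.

17.3 m³/s

t̄ = (34.9 + 37.4 + 40.0 + 38.2) / 4 = 37.625 s
v_surface = L / t̄ = 54.4 / 37.625 = 1.446 m/s
v_mean = 0.90 × 1.446 = 1.301 m/s
Q = A × v_mean = 13.3 × 1.301 = 17.31 m³/s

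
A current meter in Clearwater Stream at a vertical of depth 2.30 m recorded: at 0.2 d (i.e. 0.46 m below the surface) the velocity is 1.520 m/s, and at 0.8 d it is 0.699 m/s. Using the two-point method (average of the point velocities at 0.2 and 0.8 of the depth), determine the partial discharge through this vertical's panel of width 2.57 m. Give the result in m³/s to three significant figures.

v̄ = (1.520 + 0.699) / 2 = 1.110 m/s
q = v̄ × d × w = 1.110 × 2.30 × 2.57 = 6.558 m³/s

6.56 m³/s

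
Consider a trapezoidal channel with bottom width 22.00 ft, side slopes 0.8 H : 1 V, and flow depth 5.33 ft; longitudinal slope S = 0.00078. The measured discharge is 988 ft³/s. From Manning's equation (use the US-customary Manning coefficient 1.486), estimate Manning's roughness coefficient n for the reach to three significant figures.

0.0146

A = (b + z·y)·y = (22.00 + 0.8×5.33)×5.33 = 140.0 ft²
P = b + 2y√(1+z²) = 22.00 + 2×5.33×√(1+0.8²) = 35.65 ft
R = A/P = 140.0/35.65 = 3.927 ft
n = (1.486/Q)·A·R^(2/3)·S^(1/2) = (1.486/988) × 140.0 × 2.489 × 0.02793 = 0.01464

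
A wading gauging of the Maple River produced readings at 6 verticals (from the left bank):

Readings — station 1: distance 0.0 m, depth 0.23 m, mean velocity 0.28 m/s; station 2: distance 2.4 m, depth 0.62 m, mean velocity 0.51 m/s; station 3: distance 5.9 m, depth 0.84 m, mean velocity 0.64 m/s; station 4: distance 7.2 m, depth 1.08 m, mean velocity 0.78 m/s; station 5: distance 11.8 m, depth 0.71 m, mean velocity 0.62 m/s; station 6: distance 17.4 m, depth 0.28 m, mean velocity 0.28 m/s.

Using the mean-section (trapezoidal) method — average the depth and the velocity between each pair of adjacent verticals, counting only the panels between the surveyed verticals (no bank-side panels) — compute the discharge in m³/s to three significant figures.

6.89 m³/s

Panel 1-2: Δb = 2.4 m, d̄ = (0.23+0.62)/2 = 0.425, v̄ = (0.28+0.51)/2 = 0.395 → q = 2.4×0.425×0.395 = 0.4029 m³/s
Panel 2-3: Δb = 3.5 m, d̄ = (0.62+0.84)/2 = 0.73, v̄ = (0.51+0.64)/2 = 0.575 → q = 3.5×0.73×0.575 = 1.469 m³/s
Panel 3-4: Δb = 1.3 m, d̄ = (0.84+1.08)/2 = 0.96, v̄ = (0.64+0.78)/2 = 0.71 → q = 1.3×0.96×0.71 = 0.8861 m³/s
Panel 4-5: Δb = 4.6 m, d̄ = (1.08+0.71)/2 = 0.895, v̄ = (0.78+0.62)/2 = 0.7 → q = 4.6×0.895×0.7 = 2.882 m³/s
Panel 5-6: Δb = 5.6 m, d̄ = (0.71+0.28)/2 = 0.495, v̄ = (0.62+0.28)/2 = 0.45 → q = 5.6×0.495×0.45 = 1.247 m³/s
Q = Σ q = 6.887 m³/s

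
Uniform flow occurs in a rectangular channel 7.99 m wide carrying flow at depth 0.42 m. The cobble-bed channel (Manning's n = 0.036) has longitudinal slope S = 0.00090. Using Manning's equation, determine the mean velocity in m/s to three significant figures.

A = b·y = 7.99 × 0.42 = 3.356 m²
P = b + 2y = 7.99 + 2×0.42 = 8.830 m
R = A/P = 3.356/8.830 = 0.3800 m
Q = (1/n)·A·R^(2/3)·S^(1/2) = (1/0.036) × 3.356 × 0.3800^(2/3) × 0.00090^(1/2) = 1.467 m³/s
V = Q/A = 1.467/3.356 = 0.4372 m/s

0.437 m/s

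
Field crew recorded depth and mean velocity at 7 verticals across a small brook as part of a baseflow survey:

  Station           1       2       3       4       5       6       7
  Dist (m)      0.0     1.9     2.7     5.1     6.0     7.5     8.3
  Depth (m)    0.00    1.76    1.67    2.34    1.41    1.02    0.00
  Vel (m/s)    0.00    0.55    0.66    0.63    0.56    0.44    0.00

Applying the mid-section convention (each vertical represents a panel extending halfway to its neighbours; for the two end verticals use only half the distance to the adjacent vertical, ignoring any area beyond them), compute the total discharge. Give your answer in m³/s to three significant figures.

6.97 m³/s

w_2 = (2.7 − 0.0)/2 = 1.35 m; q_2 = 0.55 × 1.76 × 1.35 = 1.307 m³/s
w_3 = (5.1 − 1.9)/2 = 1.6 m; q_3 = 0.66 × 1.67 × 1.6 = 1.764 m³/s
w_4 = (6.0 − 2.7)/2 = 1.65 m; q_4 = 0.63 × 2.34 × 1.65 = 2.432 m³/s
w_5 = (7.5 − 5.1)/2 = 1.2 m; q_5 = 0.56 × 1.41 × 1.2 = 0.9475 m³/s
w_6 = (8.3 − 6.0)/2 = 1.15 m; q_6 = 0.44 × 1.02 × 1.15 = 0.5161 m³/s
Stations 1, 7 contribute zero (depth or velocity is 0).
Q = Σ qᵢ = 6.966 m³/s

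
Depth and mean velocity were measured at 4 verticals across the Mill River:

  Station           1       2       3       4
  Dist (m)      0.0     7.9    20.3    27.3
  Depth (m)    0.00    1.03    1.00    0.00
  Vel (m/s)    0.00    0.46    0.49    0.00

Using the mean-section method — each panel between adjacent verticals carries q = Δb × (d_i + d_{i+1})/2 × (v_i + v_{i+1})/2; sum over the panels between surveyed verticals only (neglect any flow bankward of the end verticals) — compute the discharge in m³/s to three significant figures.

7.77 m³/s

Panel 1-2: Δb = 7.9 m, d̄ = (0.00+1.03)/2 = 0.515, v̄ = (0.00+0.46)/2 = 0.23 → q = 7.9×0.515×0.23 = 0.9358 m³/s
Panel 2-3: Δb = 12.4 m, d̄ = (1.03+1.00)/2 = 1.015, v̄ = (0.46+0.49)/2 = 0.475 → q = 12.4×1.015×0.475 = 5.978 m³/s
Panel 3-4: Δb = 7 m, d̄ = (1.00+0.00)/2 = 0.5, v̄ = (0.49+0.00)/2 = 0.245 → q = 7×0.5×0.245 = 0.8575 m³/s
Q = Σ q = 7.772 m³/s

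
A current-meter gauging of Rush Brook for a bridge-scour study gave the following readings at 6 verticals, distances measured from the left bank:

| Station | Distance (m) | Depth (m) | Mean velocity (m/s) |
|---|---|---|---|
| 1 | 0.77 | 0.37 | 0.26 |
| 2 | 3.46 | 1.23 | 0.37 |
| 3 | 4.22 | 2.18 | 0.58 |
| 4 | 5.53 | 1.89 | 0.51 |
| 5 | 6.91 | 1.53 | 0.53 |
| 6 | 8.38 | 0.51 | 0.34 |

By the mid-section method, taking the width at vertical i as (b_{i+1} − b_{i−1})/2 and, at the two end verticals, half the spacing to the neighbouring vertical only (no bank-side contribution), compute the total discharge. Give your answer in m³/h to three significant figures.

17300 m³/h

w_1 = (3.46 − 0.77)/2 = 1.345 m; q_1 = 0.26 × 0.37 × 1.345 = 0.1294 m³/s
w_2 = (4.22 − 0.77)/2 = 1.725 m; q_2 = 0.37 × 1.23 × 1.725 = 0.7850 m³/s
w_3 = (5.53 − 3.46)/2 = 1.035 m; q_3 = 0.58 × 2.18 × 1.035 = 1.309 m³/s
w_4 = (6.91 − 4.22)/2 = 1.345 m; q_4 = 0.51 × 1.89 × 1.345 = 1.296 m³/s
w_5 = (8.38 − 5.53)/2 = 1.425 m; q_5 = 0.53 × 1.53 × 1.425 = 1.156 m³/s
w_6 = (8.38 − 6.91)/2 = 0.735 m; q_6 = 0.34 × 0.51 × 0.735 = 0.1274 m³/s
Q = Σ qᵢ = 4.803 m³/s
= 4.803 × 3600 = 17290 m³/h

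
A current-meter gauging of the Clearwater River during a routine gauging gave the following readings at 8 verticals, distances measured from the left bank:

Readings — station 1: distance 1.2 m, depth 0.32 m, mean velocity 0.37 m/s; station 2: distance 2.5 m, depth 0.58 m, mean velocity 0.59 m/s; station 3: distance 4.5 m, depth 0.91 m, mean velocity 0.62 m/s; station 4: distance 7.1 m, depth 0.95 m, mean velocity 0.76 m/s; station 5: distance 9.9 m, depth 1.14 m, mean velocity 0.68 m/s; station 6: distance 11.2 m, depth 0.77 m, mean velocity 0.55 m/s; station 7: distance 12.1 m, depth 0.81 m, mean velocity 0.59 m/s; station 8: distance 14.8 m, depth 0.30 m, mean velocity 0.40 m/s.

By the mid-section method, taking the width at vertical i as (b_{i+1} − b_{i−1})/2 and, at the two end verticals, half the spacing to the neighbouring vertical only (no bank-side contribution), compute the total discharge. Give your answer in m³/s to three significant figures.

w_1 = (2.5 − 1.2)/2 = 0.65 m; q_1 = 0.37 × 0.32 × 0.65 = 0.07696 m³/s
w_2 = (4.5 − 1.2)/2 = 1.65 m; q_2 = 0.59 × 0.58 × 1.65 = 0.5646 m³/s
w_3 = (7.1 − 2.5)/2 = 2.3 m; q_3 = 0.62 × 0.91 × 2.3 = 1.298 m³/s
w_4 = (9.9 − 4.5)/2 = 2.7 m; q_4 = 0.76 × 0.95 × 2.7 = 1.949 m³/s
w_5 = (11.2 − 7.1)/2 = 2.05 m; q_5 = 0.68 × 1.14 × 2.05 = 1.589 m³/s
w_6 = (12.1 − 9.9)/2 = 1.1 m; q_6 = 0.55 × 0.77 × 1.1 = 0.4659 m³/s
w_7 = (14.8 − 11.2)/2 = 1.8 m; q_7 = 0.59 × 0.81 × 1.8 = 0.8602 m³/s
w_8 = (14.8 − 12.1)/2 = 1.35 m; q_8 = 0.40 × 0.30 × 1.35 = 0.1620 m³/s
Q = Σ qᵢ = 6.966 m³/s

6.97 m³/s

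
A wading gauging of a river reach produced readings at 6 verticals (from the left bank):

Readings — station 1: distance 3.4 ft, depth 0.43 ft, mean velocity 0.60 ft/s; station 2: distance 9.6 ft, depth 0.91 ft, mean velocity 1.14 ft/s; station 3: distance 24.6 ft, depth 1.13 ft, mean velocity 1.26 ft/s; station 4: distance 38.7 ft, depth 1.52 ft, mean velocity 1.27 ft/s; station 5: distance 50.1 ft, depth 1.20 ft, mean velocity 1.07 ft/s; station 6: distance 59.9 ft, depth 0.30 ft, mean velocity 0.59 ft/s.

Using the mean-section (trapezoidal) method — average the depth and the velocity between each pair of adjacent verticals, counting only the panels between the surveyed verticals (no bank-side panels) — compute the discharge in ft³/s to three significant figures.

Panel 1-2: Δb = 6.2 ft, d̄ = (0.43+0.91)/2 = 0.67, v̄ = (0.60+1.14)/2 = 0.87 → q = 6.2×0.67×0.87 = 3.614 ft³/s
Panel 2-3: Δb = 15 ft, d̄ = (0.91+1.13)/2 = 1.02, v̄ = (1.14+1.26)/2 = 1.2 → q = 15×1.02×1.2 = 18.36 ft³/s
Panel 3-4: Δb = 14.1 ft, d̄ = (1.13+1.52)/2 = 1.325, v̄ = (1.26+1.27)/2 = 1.265 → q = 14.1×1.325×1.265 = 23.63 ft³/s
Panel 4-5: Δb = 11.4 ft, d̄ = (1.52+1.20)/2 = 1.36, v̄ = (1.27+1.07)/2 = 1.17 → q = 11.4×1.36×1.17 = 18.14 ft³/s
Panel 5-6: Δb = 9.8 ft, d̄ = (1.20+0.30)/2 = 0.75, v̄ = (1.07+0.59)/2 = 0.83 → q = 9.8×0.75×0.83 = 6.101 ft³/s
Q = Σ q = 69.85 ft³/s

69.8 ft³/s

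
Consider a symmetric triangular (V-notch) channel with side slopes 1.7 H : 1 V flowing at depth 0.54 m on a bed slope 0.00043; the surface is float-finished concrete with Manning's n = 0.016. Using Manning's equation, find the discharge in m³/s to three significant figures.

0.243 m³/s

A = z·y² = 1.7×0.54² = 0.4957 m²
P = 2y√(1+z²) = 2×0.54×√(1+1.7²) = 2.130 m
R = A/P = 0.4957/2.130 = 0.2327 m
Q = (1/n)·A·R^(2/3)·S^(1/2) = (1/0.016) × 0.4957 × 0.2327^(2/3) × 0.00043^(1/2) = 0.2431 m³/s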